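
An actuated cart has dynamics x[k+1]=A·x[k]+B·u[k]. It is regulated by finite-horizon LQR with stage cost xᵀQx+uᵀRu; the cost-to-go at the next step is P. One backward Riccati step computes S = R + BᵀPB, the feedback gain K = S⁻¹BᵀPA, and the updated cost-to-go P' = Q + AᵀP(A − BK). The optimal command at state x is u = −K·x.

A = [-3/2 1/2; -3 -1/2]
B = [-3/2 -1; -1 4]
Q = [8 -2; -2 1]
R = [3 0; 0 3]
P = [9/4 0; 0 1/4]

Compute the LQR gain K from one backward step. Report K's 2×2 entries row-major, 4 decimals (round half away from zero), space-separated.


0.7421 -0.1487 -0.1500 -0.1375

BᵀP = [-3.3750 -0.2500; -2.2500 1.0000]
S = R + BᵀPB = [3 0; 0 3] + [5.3125 2.3750; 2.3750 6.2500] = [8.3125 2.3750; 2.3750 9.2500]
BᵀPA = [5.8125 -1.5625; 0.3750 -1.6250]
K = S⁻¹·BᵀPA = [0.7421 -0.1487; -0.1500 -0.1375]
A−BK = [-0.5368 0.1395; -1.6579 -0.0987]
AᵀP(A−BK) = [3.0553 -0.3967; -0.3967 0.1692]
P' = Q + AᵀP(A−BK) = [11.0553 -2.3967; -2.3967 1.1692]
tr(P') = 12.2245


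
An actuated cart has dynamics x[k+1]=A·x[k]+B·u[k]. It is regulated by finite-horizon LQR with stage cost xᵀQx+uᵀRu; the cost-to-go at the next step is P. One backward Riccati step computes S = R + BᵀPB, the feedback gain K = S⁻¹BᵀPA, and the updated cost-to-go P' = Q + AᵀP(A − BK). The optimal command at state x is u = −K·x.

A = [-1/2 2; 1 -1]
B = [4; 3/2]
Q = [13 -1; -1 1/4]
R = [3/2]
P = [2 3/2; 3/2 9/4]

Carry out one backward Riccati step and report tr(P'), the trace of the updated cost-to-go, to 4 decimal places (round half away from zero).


16.2425

BᵀP = [10.2500 9.3750]
S = R + BᵀPB = [3/2] + [55.0625] = [56.5625]
BᵀPA = [4.2500 11.1250]
K = S⁻¹·BᵀPA = [0.0751 0.1967]
A−BK = [-0.8006 1.2133; 0.8873 -1.2950]
AᵀP(A−BK) = [0.9307 -1.3359; -1.3359 2.0619]
P' = Q + AᵀP(A−BK) = [13.9307 -2.3359; -2.3359 2.3119]
tr(P') = 16.2425


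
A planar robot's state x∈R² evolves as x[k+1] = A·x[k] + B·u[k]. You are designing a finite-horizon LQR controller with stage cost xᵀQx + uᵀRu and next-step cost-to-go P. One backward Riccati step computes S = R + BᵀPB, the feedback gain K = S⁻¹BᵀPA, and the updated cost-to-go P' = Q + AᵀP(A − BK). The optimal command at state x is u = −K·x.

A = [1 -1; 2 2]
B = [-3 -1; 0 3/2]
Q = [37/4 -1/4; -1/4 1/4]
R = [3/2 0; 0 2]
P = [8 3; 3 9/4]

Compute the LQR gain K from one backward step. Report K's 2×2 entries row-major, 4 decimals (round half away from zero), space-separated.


-0.6732 -0.0246 0.7123 0.7436

BᵀP = [-24.0000 -9.0000; -3.5000 0.3750]
S = R + BᵀPB = [3/2 0; 0 2] + [72.0000 10.5000; 10.5000 4.0625] = [73.5000 10.5000; 10.5000 6.0625]
BᵀPA = [-42.0000 6.0000; -2.7500 4.2500]
K = S⁻¹·BᵀPA = [-0.6732 -0.0246; 0.7123 0.7436]
A−BK = [-0.3072 -0.3302; 0.9315 0.8845]
AᵀP(A−BK) = [2.6849 2.0117; 2.0117 1.9871]
P' = Q + AᵀP(A−BK) = [11.9349 1.7617; 1.7617 2.2371]
tr(P') = 14.1721


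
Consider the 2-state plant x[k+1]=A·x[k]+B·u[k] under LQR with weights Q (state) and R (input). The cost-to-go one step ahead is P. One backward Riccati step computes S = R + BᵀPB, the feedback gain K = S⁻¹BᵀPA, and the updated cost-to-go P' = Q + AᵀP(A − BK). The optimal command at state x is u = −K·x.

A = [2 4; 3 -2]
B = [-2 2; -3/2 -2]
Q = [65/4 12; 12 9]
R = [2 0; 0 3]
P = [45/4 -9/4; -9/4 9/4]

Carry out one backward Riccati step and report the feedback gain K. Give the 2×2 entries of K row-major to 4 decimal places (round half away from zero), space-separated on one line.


BᵀP = [-19.1250 1.1250; 27.0000 -9.0000]
S = R + BᵀPB = [2 0; 0 3] + [36.5625 -40.5000; -40.5000 72.0000] = [38.5625 -40.5000; -40.5000 75.0000]
BᵀPA = [-34.8750 -78.7500; 27.0000 126.0000]
K = S⁻¹·BᵀPA = [-1.2158 -0.6416; -0.2965 1.3335]
A−BK = [0.1614 0.0497; 0.5832 -0.2953]
AᵀP(A−BK) = [3.8550 0.1186; 0.1186 6.4484]
P' = Q + AᵀP(A−BK) = [20.1050 12.1186; 12.1186 15.4484]
tr(P') = 35.5534

-1.2158 -0.6416 -0.2965 1.3335


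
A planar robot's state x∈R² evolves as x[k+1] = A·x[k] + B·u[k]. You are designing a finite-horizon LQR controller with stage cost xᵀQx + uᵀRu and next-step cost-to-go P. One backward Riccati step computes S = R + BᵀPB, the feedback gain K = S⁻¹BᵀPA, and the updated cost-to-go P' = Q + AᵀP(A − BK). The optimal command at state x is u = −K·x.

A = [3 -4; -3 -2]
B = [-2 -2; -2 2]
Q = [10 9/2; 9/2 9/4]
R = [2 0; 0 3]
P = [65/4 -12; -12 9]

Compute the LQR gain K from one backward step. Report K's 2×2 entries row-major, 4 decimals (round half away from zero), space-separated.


-0.2335 0.5045 -1.4436 0.6369

BᵀP = [-8.5000 6.0000; -56.5000 42.0000]
S = R + BᵀPB = [2 0; 0 3] + [5.0000 29.0000; 29.0000 197.0000] = [7.0000 29.0000; 29.0000 200.0000]
BᵀPA = [-43.5000 22.0000; -295.5000 142.0000]
K = S⁻¹·BᵀPA = [-0.2335 0.5045; -1.4436 0.6369]
A−BK = [-0.3542 -1.7174; -0.5796 -2.2648]
AᵀP(A−BK) = [6.4964 -2.8658; -2.8658 2.4687]
P' = Q + AᵀP(A−BK) = [16.4964 1.6342; 1.6342 4.7187]
tr(P') = 21.2151


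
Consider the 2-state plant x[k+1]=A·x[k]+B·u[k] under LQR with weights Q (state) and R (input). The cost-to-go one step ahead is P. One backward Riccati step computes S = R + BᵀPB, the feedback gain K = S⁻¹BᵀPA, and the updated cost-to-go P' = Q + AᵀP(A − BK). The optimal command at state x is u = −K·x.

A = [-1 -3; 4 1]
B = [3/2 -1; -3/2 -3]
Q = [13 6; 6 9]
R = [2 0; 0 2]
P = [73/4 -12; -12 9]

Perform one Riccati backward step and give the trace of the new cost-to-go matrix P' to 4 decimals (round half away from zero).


31.0688

BᵀP = [45.3750 -31.5000; 17.7500 -15.0000]
S = R + BᵀPB = [2 0; 0 2] + [115.3125 49.1250; 49.1250 27.2500] = [117.3125 49.1250; 49.1250 29.2500]
BᵀPA = [-171.3750 -167.6250; -77.7500 -68.2500]
K = S⁻¹·BᵀPA = [-1.1720 -1.5227; -0.6897 0.2239]
A−BK = [0.0683 -0.4921; 0.1727 -0.6122]
AᵀP(A−BK) = [3.7693 3.2169; 3.2169 5.2994]
P' = Q + AᵀP(A−BK) = [16.7693 9.2169; 9.2169 14.2994]
tr(P') = 31.0688


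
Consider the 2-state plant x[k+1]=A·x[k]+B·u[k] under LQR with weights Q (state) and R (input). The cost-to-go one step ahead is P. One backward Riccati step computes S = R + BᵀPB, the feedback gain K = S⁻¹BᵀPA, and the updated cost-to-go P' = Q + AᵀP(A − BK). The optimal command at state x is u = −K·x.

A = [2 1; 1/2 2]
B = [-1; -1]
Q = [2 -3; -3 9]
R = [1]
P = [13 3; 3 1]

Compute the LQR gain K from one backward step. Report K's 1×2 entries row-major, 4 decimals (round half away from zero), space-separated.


BᵀP = [-16.0000 -4.0000]
S = R + BᵀPB = [1] + [20.0000] = [21.0000]
BᵀPA = [-34.0000 -24.0000]
K = S⁻¹·BᵀPA = [-1.6190 -1.1429]
A−BK = [0.3810 -0.1429; -1.1190 0.8571]
AᵀP(A−BK) = [3.2024 1.6429; 1.6429 1.5714]
P' = Q + AᵀP(A−BK) = [5.2024 -1.3571; -1.3571 10.5714]
tr(P') = 15.7738

-1.6190 -1.1429


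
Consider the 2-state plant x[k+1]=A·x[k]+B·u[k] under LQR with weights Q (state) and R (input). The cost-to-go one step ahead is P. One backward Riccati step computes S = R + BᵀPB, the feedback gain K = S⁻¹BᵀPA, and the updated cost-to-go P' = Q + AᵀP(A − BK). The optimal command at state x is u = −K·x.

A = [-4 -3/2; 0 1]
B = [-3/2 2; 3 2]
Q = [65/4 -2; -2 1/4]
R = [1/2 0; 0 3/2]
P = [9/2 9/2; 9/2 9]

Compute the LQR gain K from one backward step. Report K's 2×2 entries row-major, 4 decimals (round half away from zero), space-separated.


0.8045 0.5258 -1.2617 -0.3103

BᵀP = [6.7500 20.2500; 18.0000 27.0000]
S = R + BᵀPB = [1/2 0; 0 3/2] + [50.6250 54.0000; 54.0000 90.0000] = [51.1250 54.0000; 54.0000 91.5000]
BᵀPA = [-27.0000 10.1250; -72.0000 0.0000]
K = S⁻¹·BᵀPA = [0.8045 0.5258; -1.2617 -0.3103]
A−BK = [-0.2699 -0.0907; 0.1098 0.0432]
AᵀP(A−BK) = [2.8809 0.8543; 0.8543 0.3012]
P' = Q + AᵀP(A−BK) = [19.1309 -1.1457; -1.1457 0.5512]
tr(P') = 19.6821


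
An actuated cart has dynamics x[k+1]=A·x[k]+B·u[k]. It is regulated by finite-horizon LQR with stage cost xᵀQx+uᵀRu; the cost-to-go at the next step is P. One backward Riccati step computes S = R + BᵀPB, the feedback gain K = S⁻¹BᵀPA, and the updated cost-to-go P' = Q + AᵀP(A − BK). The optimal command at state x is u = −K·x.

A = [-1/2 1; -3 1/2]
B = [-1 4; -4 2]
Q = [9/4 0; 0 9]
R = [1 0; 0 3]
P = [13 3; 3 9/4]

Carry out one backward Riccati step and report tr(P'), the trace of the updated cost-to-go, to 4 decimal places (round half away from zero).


12.0135

BᵀP = [-25.0000 -12.0000; 58.0000 16.5000]
S = R + BᵀPB = [1 0; 0 3] + [73.0000 -124.0000; -124.0000 265.0000] = [74.0000 -124.0000; -124.0000 268.0000]
BᵀPA = [48.5000 -31.0000; -78.5000 66.2500]
K = S⁻¹·BᵀPA = [0.7325 -0.0209; 0.0460 0.2375]
A−BK = [0.0485 0.0289; -0.1620 -0.0586]
AᵀP(A−BK) = [0.5854 0.0345; 0.0345 0.1782]
P' = Q + AᵀP(A−BK) = [2.8354 0.0345; 0.0345 9.1782]
tr(P') = 12.0135


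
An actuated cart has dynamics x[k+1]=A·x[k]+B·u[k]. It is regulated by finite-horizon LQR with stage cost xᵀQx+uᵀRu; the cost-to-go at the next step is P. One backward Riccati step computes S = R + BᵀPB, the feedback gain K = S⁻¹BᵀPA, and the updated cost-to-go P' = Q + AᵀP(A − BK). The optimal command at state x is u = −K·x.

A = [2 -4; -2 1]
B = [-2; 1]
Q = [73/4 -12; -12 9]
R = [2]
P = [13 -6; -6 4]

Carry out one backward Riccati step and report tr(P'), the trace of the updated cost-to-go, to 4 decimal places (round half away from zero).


37.9817

BᵀP = [-32.0000 16.0000]
S = R + BᵀPB = [2] + [80.0000] = [82.0000]
BᵀPA = [-96.0000 144.0000]
K = S⁻¹·BᵀPA = [-1.1707 1.7561]
A−BK = [-0.3415 -0.4878; -0.8293 -0.7561]
AᵀP(A−BK) = [3.6098 -3.4146; -3.4146 7.1220]
P' = Q + AᵀP(A−BK) = [21.8598 -15.4146; -15.4146 16.1220]
tr(P') = 37.9817


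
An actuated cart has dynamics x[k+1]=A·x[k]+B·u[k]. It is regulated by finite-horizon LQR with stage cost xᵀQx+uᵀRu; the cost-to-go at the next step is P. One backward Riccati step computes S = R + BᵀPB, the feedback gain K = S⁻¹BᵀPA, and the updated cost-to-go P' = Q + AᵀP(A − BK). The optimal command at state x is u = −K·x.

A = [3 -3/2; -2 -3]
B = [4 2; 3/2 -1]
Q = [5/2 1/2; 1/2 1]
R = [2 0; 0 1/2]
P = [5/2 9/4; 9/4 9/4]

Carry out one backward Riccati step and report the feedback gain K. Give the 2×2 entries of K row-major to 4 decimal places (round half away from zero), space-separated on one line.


0.0527 -0.8176 0.7978 0.2341

BᵀP = [13.3750 12.3750; 2.7500 2.2500]
S = R + BᵀPB = [2 0; 0 1/2] + [72.0625 14.3750; 14.3750 3.2500] = [74.0625 14.3750; 14.3750 3.7500]
BᵀPA = [15.3750 -57.1875; 3.7500 -10.8750]
K = S⁻¹·BᵀPA = [0.0527 -0.8176; 0.7978 0.2341]
A−BK = [1.1934 1.3022; -1.2813 -1.5396]
AᵀP(A−BK) = [0.6973 0.4426; 0.4426 1.9150]
P' = Q + AᵀP(A−BK) = [3.1973 0.9426; 0.9426 2.9150]
tr(P') = 6.1122


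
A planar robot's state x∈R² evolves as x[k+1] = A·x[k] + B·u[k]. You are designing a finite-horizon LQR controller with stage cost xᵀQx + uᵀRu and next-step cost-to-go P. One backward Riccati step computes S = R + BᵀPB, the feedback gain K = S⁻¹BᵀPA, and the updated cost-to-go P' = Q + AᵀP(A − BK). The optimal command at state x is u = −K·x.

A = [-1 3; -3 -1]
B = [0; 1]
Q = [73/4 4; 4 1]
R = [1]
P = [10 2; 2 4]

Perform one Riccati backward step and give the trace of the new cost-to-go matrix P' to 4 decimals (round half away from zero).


BᵀP = [2.0000 4.0000]
S = R + BᵀPB = [1] + [4.0000] = [5.0000]
BᵀPA = [-14.0000 2.0000]
K = S⁻¹·BᵀPA = [-2.8000 0.4000]
A−BK = [-1.0000 3.0000; -0.2000 -1.4000]
AᵀP(A−BK) = [18.8000 -28.4000; -28.4000 81.2000]
P' = Q + AᵀP(A−BK) = [37.0500 -24.4000; -24.4000 82.2000]
tr(P') = 119.2500

119.2500


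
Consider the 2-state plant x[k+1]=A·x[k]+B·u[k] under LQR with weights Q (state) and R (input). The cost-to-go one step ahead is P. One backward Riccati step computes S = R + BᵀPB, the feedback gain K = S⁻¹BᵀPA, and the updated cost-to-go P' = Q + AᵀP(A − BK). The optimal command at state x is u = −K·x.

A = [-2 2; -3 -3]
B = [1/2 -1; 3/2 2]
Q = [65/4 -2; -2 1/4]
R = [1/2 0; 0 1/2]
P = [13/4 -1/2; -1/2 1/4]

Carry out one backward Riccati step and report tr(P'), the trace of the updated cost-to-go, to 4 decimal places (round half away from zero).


20.3894

BᵀP = [0.8750 0.1250; -4.2500 1.0000]
S = R + BᵀPB = [1/2 0; 0 1/2] + [0.6250 -0.6250; -0.6250 6.2500] = [1.1250 -0.6250; -0.6250 6.7500]
BᵀPA = [-2.1250 1.3750; 5.5000 -11.5000]
K = S⁻¹·BᵀPA = [-1.5141 0.2907; 0.6746 -1.6768]
A−BK = [-0.5683 0.1779; -2.0781 -0.0824]
AᵀP(A−BK) = [2.3221 -0.9100; -0.9100 1.5672]
P' = Q + AᵀP(A−BK) = [18.5721 -2.9100; -2.9100 1.8172]
tr(P') = 20.3894


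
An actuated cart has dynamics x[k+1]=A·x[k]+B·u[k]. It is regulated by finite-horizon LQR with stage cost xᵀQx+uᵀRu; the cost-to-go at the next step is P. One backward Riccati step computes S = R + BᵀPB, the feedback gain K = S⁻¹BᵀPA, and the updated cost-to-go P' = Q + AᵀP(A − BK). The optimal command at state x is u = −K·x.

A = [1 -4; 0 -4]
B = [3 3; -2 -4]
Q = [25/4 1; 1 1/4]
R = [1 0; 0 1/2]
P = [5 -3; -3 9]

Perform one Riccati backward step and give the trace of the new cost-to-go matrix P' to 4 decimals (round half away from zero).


28.8629

BᵀP = [21.0000 -27.0000; 27.0000 -45.0000]
S = R + BᵀPB = [1 0; 0 1/2] + [117.0000 171.0000; 171.0000 261.0000] = [118.0000 171.0000; 171.0000 261.5000]
BᵀPA = [21.0000 24.0000; 27.0000 72.0000]
K = S⁻¹·BᵀPA = [0.5412 -3.7351; -0.2506 2.7178]
A−BK = [0.1284 -0.9480; 0.0798 -0.5990]
AᵀP(A−BK) = [0.4025 -2.9431; -2.9431 21.9604]
P' = Q + AᵀP(A−BK) = [6.6525 -1.9431; -1.9431 22.2104]
tr(P') = 28.8629


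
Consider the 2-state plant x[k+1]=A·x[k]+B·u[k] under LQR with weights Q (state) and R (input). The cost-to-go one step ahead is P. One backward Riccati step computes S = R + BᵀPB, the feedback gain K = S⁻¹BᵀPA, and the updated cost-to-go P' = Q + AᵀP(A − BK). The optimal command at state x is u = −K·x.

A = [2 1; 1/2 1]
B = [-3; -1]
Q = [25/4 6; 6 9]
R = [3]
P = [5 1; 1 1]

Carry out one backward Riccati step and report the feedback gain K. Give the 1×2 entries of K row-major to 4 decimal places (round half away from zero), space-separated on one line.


BᵀP = [-16.0000 -4.0000]
S = R + BᵀPB = [3] + [52.0000] = [55.0000]
BᵀPA = [-34.0000 -20.0000]
K = S⁻¹·BᵀPA = [-0.6182 -0.3636]
A−BK = [0.1455 -0.0909; -0.1182 0.6364]
AᵀP(A−BK) = [1.2318 0.6364; 0.6364 0.7273]
P' = Q + AᵀP(A−BK) = [7.4818 6.6364; 6.6364 9.7273]
tr(P') = 17.2091

-0.6182 -0.3636


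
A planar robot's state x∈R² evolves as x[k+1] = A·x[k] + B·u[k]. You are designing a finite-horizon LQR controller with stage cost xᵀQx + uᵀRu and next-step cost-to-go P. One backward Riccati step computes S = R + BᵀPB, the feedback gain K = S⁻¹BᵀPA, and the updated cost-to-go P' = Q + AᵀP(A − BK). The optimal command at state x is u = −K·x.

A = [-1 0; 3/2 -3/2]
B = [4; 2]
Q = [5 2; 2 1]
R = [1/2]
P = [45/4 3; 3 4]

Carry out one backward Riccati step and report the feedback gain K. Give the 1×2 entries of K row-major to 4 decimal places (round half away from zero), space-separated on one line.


BᵀP = [51.0000 20.0000]
S = R + BᵀPB = [1/2] + [244.0000] = [244.5000]
BᵀPA = [-21.0000 -30.0000]
K = S⁻¹·BᵀPA = [-0.0859 -0.1227]
A−BK = [-0.6564 0.4908; 1.6718 -1.2546]
AᵀP(A−BK) = [9.4463 -7.0767; -7.0767 5.3190]
P' = Q + AᵀP(A−BK) = [14.4463 -5.0767; -5.0767 6.3190]
tr(P') = 20.7653

-0.0859 -0.1227


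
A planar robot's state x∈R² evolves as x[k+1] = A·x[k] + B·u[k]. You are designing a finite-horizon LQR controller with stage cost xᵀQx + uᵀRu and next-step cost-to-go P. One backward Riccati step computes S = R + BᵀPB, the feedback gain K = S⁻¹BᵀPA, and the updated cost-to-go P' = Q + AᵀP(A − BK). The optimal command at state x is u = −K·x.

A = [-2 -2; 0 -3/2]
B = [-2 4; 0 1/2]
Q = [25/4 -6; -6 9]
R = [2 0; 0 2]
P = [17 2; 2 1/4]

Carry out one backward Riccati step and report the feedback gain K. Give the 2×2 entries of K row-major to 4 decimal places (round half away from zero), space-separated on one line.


0.1945 0.2095 -0.3941 -0.4299

BᵀP = [-34.0000 -4.0000; 69.0000 8.1250]
S = R + BᵀPB = [2 0; 0 2] + [68.0000 -138.0000; -138.0000 280.0625] = [70.0000 -138.0000; -138.0000 282.0625]
BᵀPA = [68.0000 74.0000; -138.0000 -150.1875]
K = S⁻¹·BᵀPA = [0.1945 0.2095; -0.3941 -0.4299]
A−BK = [-0.0346 0.1389; 0.1970 -1.2850]
AᵀP(A−BK) = [0.3891 0.4191; 0.4191 0.4844]
P' = Q + AᵀP(A−BK) = [6.6391 -5.5809; -5.5809 9.4844]
tr(P') = 16.1235


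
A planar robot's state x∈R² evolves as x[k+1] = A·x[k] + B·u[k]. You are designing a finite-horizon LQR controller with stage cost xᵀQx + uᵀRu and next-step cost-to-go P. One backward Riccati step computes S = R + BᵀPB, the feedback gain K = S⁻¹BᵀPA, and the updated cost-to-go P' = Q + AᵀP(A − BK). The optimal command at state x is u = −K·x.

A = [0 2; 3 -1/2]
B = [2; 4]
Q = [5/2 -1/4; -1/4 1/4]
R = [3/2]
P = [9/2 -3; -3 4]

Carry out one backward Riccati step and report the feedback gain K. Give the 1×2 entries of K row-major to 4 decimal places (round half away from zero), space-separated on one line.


0.8451 -0.3099

BᵀP = [-3.0000 10.0000]
S = R + BᵀPB = [3/2] + [34.0000] = [35.5000]
BᵀPA = [30.0000 -11.0000]
K = S⁻¹·BᵀPA = [0.8451 -0.3099]
A−BK = [-1.6901 2.6197; -0.3803 0.7394]
AᵀP(A−BK) = [10.6479 -14.7042; -14.7042 21.5915]
P' = Q + AᵀP(A−BK) = [13.1479 -14.9542; -14.9542 21.8415]
tr(P') = 34.9894


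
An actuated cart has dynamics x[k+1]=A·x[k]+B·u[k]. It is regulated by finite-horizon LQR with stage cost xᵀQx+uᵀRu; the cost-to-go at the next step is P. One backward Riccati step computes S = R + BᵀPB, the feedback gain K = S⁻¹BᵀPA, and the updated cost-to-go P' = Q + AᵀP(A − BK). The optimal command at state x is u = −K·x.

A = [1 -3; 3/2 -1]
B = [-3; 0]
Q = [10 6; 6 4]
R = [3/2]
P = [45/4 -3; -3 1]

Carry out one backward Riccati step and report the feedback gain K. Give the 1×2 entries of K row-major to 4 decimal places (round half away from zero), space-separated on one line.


-0.1971 0.8978

BᵀP = [-33.7500 9.0000]
S = R + BᵀPB = [3/2] + [101.2500] = [102.7500]
BᵀPA = [-20.2500 92.2500]
K = S⁻¹·BᵀPA = [-0.1971 0.8978]
A−BK = [0.4088 -0.3066; 1.5000 -1.0000]
AᵀP(A−BK) = [0.5091 -0.5693; -0.5693 1.4270]
P' = Q + AᵀP(A−BK) = [10.5091 5.4307; 5.4307 5.4270]
tr(P') = 15.9361


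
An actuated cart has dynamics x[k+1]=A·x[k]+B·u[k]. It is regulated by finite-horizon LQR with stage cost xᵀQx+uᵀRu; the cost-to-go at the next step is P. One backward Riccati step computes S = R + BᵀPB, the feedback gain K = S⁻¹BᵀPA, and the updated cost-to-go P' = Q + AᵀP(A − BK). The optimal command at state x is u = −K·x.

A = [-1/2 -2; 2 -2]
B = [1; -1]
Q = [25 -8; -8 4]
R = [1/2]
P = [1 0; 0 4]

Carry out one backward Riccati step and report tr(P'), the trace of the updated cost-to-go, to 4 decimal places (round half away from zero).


BᵀP = [1.0000 -4.0000]
S = R + BᵀPB = [1/2] + [5.0000] = [5.5000]
BᵀPA = [-8.5000 6.0000]
K = S⁻¹·BᵀPA = [-1.5455 1.0909]
A−BK = [1.0455 -3.0909; 0.4545 -0.9091]
AᵀP(A−BK) = [3.1136 -5.7273; -5.7273 13.4545]
P' = Q + AᵀP(A−BK) = [28.1136 -13.7273; -13.7273 17.4545]
tr(P') = 45.5682

45.5682


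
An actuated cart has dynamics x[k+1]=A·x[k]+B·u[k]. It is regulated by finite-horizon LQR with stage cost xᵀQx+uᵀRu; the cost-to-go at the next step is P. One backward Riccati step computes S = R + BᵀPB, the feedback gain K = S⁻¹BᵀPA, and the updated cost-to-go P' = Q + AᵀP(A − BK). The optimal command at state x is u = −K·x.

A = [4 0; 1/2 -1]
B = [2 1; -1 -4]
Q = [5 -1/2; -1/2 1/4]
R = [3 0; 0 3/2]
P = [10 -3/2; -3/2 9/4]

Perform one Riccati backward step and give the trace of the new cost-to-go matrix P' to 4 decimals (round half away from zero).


19.8796

BᵀP = [21.5000 -5.2500; 16.0000 -10.5000]
S = R + BᵀPB = [3 0; 0 3/2] + [48.2500 42.5000; 42.5000 58.0000] = [51.2500 42.5000; 42.5000 59.5000]
BᵀPA = [83.3750 5.2500; 58.7500 10.5000]
K = S⁻¹·BᵀPA = [1.9821 -0.1077; -0.4284 0.2534]
A−BK = [0.4643 -0.0380; 0.7686 -0.0941]
AᵀP(A−BK) = [14.4749 -1.0330; -1.0330 0.1548]
P' = Q + AᵀP(A−BK) = [19.4749 -1.5330; -1.5330 0.4048]
tr(P') = 19.8796


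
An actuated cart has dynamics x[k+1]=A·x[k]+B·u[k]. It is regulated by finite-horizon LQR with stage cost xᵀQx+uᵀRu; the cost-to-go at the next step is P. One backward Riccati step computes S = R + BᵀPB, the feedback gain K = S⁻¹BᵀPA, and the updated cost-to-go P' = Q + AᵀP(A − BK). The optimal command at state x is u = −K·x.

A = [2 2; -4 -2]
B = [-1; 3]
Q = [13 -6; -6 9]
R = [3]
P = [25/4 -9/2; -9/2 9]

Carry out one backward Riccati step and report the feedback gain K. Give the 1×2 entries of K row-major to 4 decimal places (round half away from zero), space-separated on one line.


-1.4115 -0.8742

BᵀP = [-19.7500 31.5000]
S = R + BᵀPB = [3] + [114.2500] = [117.2500]
BᵀPA = [-165.5000 -102.5000]
K = S⁻¹·BᵀPA = [-1.4115 -0.8742]
A−BK = [0.5885 1.1258; 0.2345 0.6226]
AᵀP(A−BK) = [7.3945 6.3198; 6.3198 7.3945]
P' = Q + AᵀP(A−BK) = [20.3945 0.3198; 0.3198 16.3945]
tr(P') = 36.7889


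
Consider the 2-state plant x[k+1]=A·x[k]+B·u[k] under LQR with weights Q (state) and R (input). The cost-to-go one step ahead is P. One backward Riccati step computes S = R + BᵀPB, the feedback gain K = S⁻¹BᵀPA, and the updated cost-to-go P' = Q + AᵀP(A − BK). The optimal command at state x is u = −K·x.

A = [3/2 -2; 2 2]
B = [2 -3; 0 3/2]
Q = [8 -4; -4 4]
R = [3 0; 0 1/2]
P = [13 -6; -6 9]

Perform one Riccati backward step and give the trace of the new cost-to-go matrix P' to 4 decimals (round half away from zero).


27.2378

BᵀP = [26.0000 -12.0000; -48.0000 31.5000]
S = R + BᵀPB = [3 0; 0 1/2] + [52.0000 -96.0000; -96.0000 191.2500] = [55.0000 -96.0000; -96.0000 191.7500]
BᵀPA = [15.0000 -76.0000; -9.0000 159.0000]
K = S⁻¹·BᵀPA = [1.5127 0.5195; 0.7104 1.0893]
A−BK = [0.6058 0.2289; 0.9344 0.3661]
AᵀP(A−BK) = [12.9533 5.0117; 5.0117 2.2845]
P' = Q + AᵀP(A−BK) = [20.9533 1.0117; 1.0117 6.2845]
tr(P') = 27.2378


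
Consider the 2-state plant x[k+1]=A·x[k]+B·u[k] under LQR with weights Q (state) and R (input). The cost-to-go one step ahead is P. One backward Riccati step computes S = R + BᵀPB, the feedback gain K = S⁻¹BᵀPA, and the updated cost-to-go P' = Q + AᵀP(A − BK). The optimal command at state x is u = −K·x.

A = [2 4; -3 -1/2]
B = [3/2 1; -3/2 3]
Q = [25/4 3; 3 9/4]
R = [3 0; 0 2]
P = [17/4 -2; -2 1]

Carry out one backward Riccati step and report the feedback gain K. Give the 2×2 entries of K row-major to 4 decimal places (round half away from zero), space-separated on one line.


BᵀP = [9.3750 -4.5000; -1.7500 1.0000]
S = R + BᵀPB = [3 0; 0 2] + [20.8125 -4.1250; -4.1250 1.2500] = [23.8125 -4.1250; -4.1250 3.2500]
BᵀPA = [32.2500 39.7500; -6.5000 -7.5000]
K = S⁻¹·BᵀPA = [1.2919 1.6273; -0.3602 -0.2422]
A−BK = [0.4224 1.8012; 0.0186 2.6677]
AᵀP(A−BK) = [5.9938 7.4441; 7.4441 9.7469]
P' = Q + AᵀP(A−BK) = [12.2438 10.4441; 10.4441 11.9969]
tr(P') = 24.2407

1.2919 1.6273 -0.3602 -0.2422


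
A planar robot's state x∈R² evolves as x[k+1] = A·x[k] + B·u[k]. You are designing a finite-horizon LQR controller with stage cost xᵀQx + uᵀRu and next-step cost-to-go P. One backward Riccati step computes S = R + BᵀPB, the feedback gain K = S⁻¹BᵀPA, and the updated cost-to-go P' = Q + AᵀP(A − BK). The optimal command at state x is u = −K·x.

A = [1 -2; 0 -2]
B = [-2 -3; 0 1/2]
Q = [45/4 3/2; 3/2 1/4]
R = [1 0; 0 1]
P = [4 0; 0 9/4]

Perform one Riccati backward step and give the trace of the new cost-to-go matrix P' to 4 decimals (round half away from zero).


21.3501

BᵀP = [-8.0000 0.0000; -12.0000 1.1250]
S = R + BᵀPB = [1 0; 0 1] + [16.0000 24.0000; 24.0000 36.5625] = [17.0000 24.0000; 24.0000 37.5625]
BᵀPA = [-8.0000 16.0000; -12.0000 21.7500]
K = S⁻¹·BᵀPA = [-0.1998 1.2627; -0.1918 -0.2278]
A−BK = [0.0250 -0.1578; 0.0959 -1.8861]
AᵀP(A−BK) = [0.0999 -0.6314; -0.6314 9.7502]
P' = Q + AᵀP(A−BK) = [11.3499 0.8686; 0.8686 10.0002]
tr(P') = 21.3501


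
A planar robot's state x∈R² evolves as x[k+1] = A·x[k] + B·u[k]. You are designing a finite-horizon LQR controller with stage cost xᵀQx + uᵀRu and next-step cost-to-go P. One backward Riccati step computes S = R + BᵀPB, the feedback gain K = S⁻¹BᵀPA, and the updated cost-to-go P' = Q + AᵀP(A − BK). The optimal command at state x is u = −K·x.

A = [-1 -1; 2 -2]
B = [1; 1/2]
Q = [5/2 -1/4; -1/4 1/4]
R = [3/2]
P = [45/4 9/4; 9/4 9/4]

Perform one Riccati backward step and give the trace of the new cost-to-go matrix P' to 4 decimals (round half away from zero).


BᵀP = [12.3750 3.3750]
S = R + BᵀPB = [3/2] + [14.0625] = [15.5625]
BᵀPA = [-5.6250 -19.1250]
K = S⁻¹·BᵀPA = [-0.3614 -1.2289]
A−BK = [-0.6386 0.2289; 2.1807 -1.3855]
AᵀP(A−BK) = [9.2169 -4.6627; -4.6627 5.7470]
P' = Q + AᵀP(A−BK) = [11.7169 -4.9127; -4.9127 5.9970]
tr(P') = 17.7139

17.7139


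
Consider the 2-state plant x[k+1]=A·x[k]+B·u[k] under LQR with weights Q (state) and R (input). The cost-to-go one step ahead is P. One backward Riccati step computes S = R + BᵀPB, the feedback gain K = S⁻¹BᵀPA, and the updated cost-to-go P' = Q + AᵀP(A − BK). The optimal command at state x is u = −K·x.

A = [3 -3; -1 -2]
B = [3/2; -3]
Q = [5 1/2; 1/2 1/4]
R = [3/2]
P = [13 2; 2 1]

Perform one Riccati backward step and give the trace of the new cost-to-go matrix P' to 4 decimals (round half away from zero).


BᵀP = [13.5000 0.0000]
S = R + BᵀPB = [3/2] + [20.2500] = [21.7500]
BᵀPA = [40.5000 -40.5000]
K = S⁻¹·BᵀPA = [1.8621 -1.8621]
A−BK = [0.2069 -0.2069; 4.5862 -7.5862]
AᵀP(A−BK) = [30.5862 -45.5862; -45.5862 69.5862]
P' = Q + AᵀP(A−BK) = [35.5862 -45.0862; -45.0862 69.8362]
tr(P') = 105.4224

105.4224


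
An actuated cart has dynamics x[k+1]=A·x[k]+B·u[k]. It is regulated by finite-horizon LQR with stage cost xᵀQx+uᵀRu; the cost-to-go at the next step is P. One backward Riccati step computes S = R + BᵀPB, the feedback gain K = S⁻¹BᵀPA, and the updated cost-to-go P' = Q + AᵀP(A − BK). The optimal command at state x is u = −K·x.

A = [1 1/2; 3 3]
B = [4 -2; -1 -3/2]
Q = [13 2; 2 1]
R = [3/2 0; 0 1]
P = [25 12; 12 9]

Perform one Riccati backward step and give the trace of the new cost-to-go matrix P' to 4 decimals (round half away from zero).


BᵀP = [88.0000 39.0000; -68.0000 -37.5000]
S = R + BᵀPB = [3/2 0; 0 1] + [313.0000 -234.5000; -234.5000 192.2500] = [314.5000 -234.5000; -234.5000 193.2500]
BᵀPA = [205.0000 161.0000; -180.5000 -146.5000]
K = S⁻¹·BᵀPA = [-0.4685 -0.5601; -1.5025 -1.4377]
A−BK = [-0.1311 -0.1351; 0.2778 0.2834]
AᵀP(A−BK) = [2.8368 2.8088; 2.8088 2.7977]
P' = Q + AᵀP(A−BK) = [15.8368 4.8088; 4.8088 3.7977]
tr(P') = 19.6345

19.6345


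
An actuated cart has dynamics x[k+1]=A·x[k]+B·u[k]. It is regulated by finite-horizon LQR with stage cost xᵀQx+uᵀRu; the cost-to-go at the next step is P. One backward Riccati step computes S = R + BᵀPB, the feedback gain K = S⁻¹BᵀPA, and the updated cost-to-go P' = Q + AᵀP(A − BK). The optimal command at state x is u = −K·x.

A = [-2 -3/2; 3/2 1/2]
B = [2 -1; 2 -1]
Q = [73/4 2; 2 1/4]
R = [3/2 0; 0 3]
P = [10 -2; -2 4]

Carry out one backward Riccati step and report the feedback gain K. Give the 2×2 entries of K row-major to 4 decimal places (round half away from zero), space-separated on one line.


BᵀP = [16.0000 4.0000; -8.0000 -2.0000]
S = R + BᵀPB = [3/2 0; 0 3] + [40.0000 -20.0000; -20.0000 10.0000] = [41.5000 -20.0000; -20.0000 13.0000]
BᵀPA = [-26.0000 -22.0000; 13.0000 11.0000]
K = S⁻¹·BᵀPA = [-0.5591 -0.4731; 0.1398 0.1183]
A−BK = [-0.7419 -0.4355; 2.7581 1.5645]
AᵀP(A−BK) = [44.6452 25.6613; 25.6613 14.7903]
P' = Q + AᵀP(A−BK) = [62.8952 27.6613; 27.6613 15.0403]
tr(P') = 77.9355

-0.5591 -0.4731 0.1398 0.1183


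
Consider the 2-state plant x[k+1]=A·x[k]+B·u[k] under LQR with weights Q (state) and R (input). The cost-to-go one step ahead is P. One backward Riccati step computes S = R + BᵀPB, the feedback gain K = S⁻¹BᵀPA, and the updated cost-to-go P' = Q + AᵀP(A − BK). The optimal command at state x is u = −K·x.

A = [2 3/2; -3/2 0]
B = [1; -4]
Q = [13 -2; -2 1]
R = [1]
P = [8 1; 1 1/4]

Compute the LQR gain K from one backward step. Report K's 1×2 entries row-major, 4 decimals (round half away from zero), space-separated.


BᵀP = [4.0000 0.0000]
S = R + BᵀPB = [1] + [4.0000] = [5.0000]
BᵀPA = [8.0000 6.0000]
K = S⁻¹·BᵀPA = [1.6000 1.2000]
A−BK = [0.4000 0.3000; 4.9000 4.8000]
AᵀP(A−BK) = [13.7625 12.1500; 12.1500 10.8000]
P' = Q + AᵀP(A−BK) = [26.7625 10.1500; 10.1500 11.8000]
tr(P') = 38.5625

1.6000 1.2000


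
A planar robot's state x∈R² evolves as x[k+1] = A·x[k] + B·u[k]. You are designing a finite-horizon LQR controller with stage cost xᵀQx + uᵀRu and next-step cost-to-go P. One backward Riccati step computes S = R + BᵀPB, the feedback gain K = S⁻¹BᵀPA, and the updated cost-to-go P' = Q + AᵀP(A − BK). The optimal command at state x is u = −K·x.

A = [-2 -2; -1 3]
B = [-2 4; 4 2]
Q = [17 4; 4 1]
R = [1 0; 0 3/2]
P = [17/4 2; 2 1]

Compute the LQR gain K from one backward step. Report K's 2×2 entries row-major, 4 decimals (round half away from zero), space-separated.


BᵀP = [-0.5000 0.0000; 21.0000 10.0000]
S = R + BᵀPB = [1 0; 0 3/2] + [1.0000 -2.0000; -2.0000 104.0000] = [2.0000 -2.0000; -2.0000 105.5000]
BᵀPA = [1.0000 1.0000; -52.0000 -12.0000]
K = S⁻¹·BᵀPA = [0.0072 0.3937; -0.4928 -0.1063]
A−BK = [-0.0145 -0.7874; -0.0435 1.6377]
AᵀP(A−BK) = [0.3696 0.0797; 0.0797 0.3309]
P' = Q + AᵀP(A−BK) = [17.3696 4.0797; 4.0797 1.3309]
tr(P') = 18.7005

0.0072 0.3937 -0.4928 -0.1063


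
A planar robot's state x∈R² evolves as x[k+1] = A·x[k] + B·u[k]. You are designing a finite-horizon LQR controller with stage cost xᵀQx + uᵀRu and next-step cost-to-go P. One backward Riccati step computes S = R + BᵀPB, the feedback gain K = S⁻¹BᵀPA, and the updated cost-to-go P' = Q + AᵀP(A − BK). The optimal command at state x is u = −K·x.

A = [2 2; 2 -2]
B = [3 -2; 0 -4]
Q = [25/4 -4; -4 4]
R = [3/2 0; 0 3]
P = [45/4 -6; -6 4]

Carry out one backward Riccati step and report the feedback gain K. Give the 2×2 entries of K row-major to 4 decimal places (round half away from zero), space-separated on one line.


0.3242 0.9894 -0.4037 0.4092

BᵀP = [33.7500 -18.0000; 1.5000 -4.0000]
S = R + BᵀPB = [3/2 0; 0 3] + [101.2500 4.5000; 4.5000 13.0000] = [102.7500 4.5000; 4.5000 16.0000]
BᵀPA = [31.5000 103.5000; -5.0000 11.0000]
K = S⁻¹·BᵀPA = [0.3242 0.9894; -0.4037 0.4092]
A−BK = [0.2199 -0.1497; 0.3852 -0.3630]
AᵀP(A−BK) = [0.7677 -0.1192; -0.1192 2.0979]
P' = Q + AᵀP(A−BK) = [7.0177 -4.1192; -4.1192 6.0979]
tr(P') = 13.1156


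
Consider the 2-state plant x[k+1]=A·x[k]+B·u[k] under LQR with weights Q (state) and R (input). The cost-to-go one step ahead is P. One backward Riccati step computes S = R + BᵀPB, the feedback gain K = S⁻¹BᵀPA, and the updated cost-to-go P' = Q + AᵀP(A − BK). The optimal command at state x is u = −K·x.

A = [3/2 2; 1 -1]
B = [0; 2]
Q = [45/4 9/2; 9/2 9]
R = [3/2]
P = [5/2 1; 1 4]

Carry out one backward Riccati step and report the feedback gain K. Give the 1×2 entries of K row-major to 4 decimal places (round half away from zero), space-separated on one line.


BᵀP = [2.0000 8.0000]
S = R + BᵀPB = [3/2] + [16.0000] = [17.5000]
BᵀPA = [11.0000 -4.0000]
K = S⁻¹·BᵀPA = [0.6286 -0.2286]
A−BK = [1.5000 2.0000; -0.2571 -0.5429]
AᵀP(A−BK) = [5.7107 6.5143; 6.5143 9.0857]
P' = Q + AᵀP(A−BK) = [16.9607 11.0143; 11.0143 18.0857]
tr(P') = 35.0464

0.6286 -0.2286


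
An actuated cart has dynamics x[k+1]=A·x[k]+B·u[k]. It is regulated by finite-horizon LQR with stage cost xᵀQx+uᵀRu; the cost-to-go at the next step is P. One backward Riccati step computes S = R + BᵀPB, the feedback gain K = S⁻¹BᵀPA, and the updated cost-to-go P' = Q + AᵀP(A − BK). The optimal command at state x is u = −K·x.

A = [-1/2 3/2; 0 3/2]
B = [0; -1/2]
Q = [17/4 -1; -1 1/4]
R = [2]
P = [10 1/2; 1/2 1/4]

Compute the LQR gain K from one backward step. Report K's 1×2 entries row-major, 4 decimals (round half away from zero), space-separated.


0.0606 -0.2727

BᵀP = [-0.2500 -0.1250]
S = R + BᵀPB = [2] + [0.0625] = [2.0625]
BᵀPA = [0.1250 -0.5625]
K = S⁻¹·BᵀPA = [0.0606 -0.2727]
A−BK = [-0.5000 1.5000; 0.0303 1.3636]
AᵀP(A−BK) = [2.4924 -7.8409; -7.8409 25.1591]
P' = Q + AᵀP(A−BK) = [6.7424 -8.8409; -8.8409 25.4091]
tr(P') = 32.1515


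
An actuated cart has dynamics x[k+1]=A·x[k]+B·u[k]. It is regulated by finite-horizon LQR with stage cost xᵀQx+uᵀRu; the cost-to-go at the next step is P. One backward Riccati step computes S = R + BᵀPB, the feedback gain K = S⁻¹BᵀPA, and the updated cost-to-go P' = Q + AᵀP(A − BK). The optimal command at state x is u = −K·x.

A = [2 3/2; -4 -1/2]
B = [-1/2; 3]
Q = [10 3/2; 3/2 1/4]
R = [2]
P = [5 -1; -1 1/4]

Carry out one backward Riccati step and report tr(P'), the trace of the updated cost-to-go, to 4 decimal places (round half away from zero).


23.6783

BᵀP = [-5.5000 1.2500]
S = R + BᵀPB = [2] + [6.5000] = [8.5000]
BᵀPA = [-16.0000 -8.8750]
K = S⁻¹·BᵀPA = [-1.8824 -1.0441]
A−BK = [1.0588 0.9779; 1.6471 2.6324]
AᵀP(A−BK) = [9.8824 5.7941; 5.7941 3.5460]
P' = Q + AᵀP(A−BK) = [19.8824 7.2941; 7.2941 3.7960]
tr(P') = 23.6783


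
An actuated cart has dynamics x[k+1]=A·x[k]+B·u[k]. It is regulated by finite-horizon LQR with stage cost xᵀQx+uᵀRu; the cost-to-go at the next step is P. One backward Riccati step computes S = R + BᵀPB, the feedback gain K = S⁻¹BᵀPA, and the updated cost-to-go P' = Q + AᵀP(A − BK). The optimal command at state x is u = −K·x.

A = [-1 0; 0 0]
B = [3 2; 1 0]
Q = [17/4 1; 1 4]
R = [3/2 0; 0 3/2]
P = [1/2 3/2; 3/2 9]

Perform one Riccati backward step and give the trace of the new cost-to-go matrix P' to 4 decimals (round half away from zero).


8.3438

BᵀP = [3.0000 13.5000; 1.0000 3.0000]
S = R + BᵀPB = [3/2 0; 0 3/2] + [22.5000 6.0000; 6.0000 2.0000] = [24.0000 6.0000; 6.0000 3.5000]
BᵀPA = [-3.0000 0.0000; -1.0000 0.0000]
K = S⁻¹·BᵀPA = [-0.0938 0.0000; -0.1250 0.0000]
A−BK = [-0.4688 0.0000; 0.0938 0.0000]
AᵀP(A−BK) = [0.0938 0.0000; 0.0000 0.0000]
P' = Q + AᵀP(A−BK) = [4.3438 1.0000; 1.0000 4.0000]
tr(P') = 8.3438


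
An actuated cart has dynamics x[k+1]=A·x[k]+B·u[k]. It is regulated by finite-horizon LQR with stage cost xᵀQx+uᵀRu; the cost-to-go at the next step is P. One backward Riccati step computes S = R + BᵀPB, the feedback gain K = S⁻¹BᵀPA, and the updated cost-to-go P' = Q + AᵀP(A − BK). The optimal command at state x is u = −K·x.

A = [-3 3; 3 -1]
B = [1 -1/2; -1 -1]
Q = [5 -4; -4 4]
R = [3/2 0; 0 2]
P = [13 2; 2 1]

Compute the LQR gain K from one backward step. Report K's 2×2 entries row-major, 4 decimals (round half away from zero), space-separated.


-2.2945 2.1140 0.5558 -1.1829

BᵀP = [11.0000 1.0000; -8.5000 -2.0000]
S = R + BᵀPB = [3/2 0; 0 2] + [10.0000 -6.5000; -6.5000 6.2500] = [11.5000 -6.5000; -6.5000 8.2500]
BᵀPA = [-30.0000 32.0000; 19.5000 -23.5000]
K = S⁻¹·BᵀPA = [-2.2945 2.1140; 0.5558 -1.1829]
A−BK = [-0.4276 0.2945; 1.2613 -0.0689]
AᵀP(A−BK) = [10.3254 -9.5131; -9.5131 10.5534]
P' = Q + AᵀP(A−BK) = [15.3254 -13.5131; -13.5131 14.5534]
tr(P') = 29.8789


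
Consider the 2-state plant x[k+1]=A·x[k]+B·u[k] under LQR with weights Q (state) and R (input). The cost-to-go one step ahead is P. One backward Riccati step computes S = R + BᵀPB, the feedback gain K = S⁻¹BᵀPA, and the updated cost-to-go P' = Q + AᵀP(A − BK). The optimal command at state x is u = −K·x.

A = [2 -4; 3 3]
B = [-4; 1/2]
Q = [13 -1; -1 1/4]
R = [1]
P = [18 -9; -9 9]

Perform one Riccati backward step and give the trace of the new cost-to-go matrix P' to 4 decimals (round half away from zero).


BᵀP = [-76.5000 40.5000]
S = R + BᵀPB = [1] + [326.2500] = [327.2500]
BᵀPA = [-31.5000 427.5000]
K = S⁻¹·BᵀPA = [-0.0963 1.3063]
A−BK = [1.6150 1.2254; 3.0481 2.3468]
AᵀP(A−BK) = [41.9679 32.1497; 32.1497 26.5393]
P' = Q + AᵀP(A−BK) = [54.9679 31.1497; 31.1497 26.7893]
tr(P') = 81.7573

81.7573


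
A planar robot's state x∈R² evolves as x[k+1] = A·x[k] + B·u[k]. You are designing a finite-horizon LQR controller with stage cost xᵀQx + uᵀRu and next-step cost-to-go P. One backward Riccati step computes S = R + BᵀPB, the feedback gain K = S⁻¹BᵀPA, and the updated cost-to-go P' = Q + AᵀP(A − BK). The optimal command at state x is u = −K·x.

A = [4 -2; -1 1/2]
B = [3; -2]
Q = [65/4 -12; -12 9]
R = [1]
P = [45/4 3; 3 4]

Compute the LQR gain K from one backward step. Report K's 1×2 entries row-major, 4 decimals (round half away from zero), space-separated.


BᵀP = [27.7500 1.0000]
S = R + BᵀPB = [1] + [81.2500] = [82.2500]
BᵀPA = [110.0000 -55.0000]
K = S⁻¹·BᵀPA = [1.3374 -0.6687]
A−BK = [-0.0122 0.0061; 1.6748 -0.8374]
AᵀP(A−BK) = [12.8875 -6.4438; -6.4438 3.2219]
P' = Q + AᵀP(A−BK) = [29.1375 -18.4438; -18.4438 12.2219]
tr(P') = 41.3594

1.3374 -0.6687


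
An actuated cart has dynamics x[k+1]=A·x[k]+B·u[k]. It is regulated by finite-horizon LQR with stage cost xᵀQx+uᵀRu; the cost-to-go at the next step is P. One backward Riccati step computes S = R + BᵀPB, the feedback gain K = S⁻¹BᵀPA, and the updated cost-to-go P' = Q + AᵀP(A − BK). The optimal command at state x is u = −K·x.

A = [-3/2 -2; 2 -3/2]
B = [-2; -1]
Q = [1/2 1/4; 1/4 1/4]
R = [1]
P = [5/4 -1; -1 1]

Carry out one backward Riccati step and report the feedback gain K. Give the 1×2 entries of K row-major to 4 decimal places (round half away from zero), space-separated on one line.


1.4167 0.5000

BᵀP = [-1.5000 1.0000]
S = R + BᵀPB = [1] + [2.0000] = [3.0000]
BᵀPA = [4.2500 1.5000]
K = S⁻¹·BᵀPA = [1.4167 0.5000]
A−BK = [1.3333 -1.0000; 3.4167 -1.0000]
AᵀP(A−BK) = [6.7917 0.3750; 0.3750 0.5000]
P' = Q + AᵀP(A−BK) = [7.2917 0.6250; 0.6250 0.7500]
tr(P') = 8.0417


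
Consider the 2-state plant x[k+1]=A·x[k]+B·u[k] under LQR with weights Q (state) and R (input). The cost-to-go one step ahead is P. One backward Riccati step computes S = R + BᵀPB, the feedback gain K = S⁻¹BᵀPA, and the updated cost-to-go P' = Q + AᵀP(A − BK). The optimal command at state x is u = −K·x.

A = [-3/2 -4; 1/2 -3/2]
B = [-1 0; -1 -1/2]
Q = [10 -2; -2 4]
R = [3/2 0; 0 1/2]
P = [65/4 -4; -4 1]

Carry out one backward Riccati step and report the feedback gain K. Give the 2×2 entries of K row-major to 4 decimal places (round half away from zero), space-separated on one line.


BᵀP = [-12.2500 3.0000; 2.0000 -0.5000]
S = R + BᵀPB = [3/2 0; 0 1/2] + [9.2500 -1.5000; -1.5000 0.2500] = [10.7500 -1.5000; -1.5000 0.7500]
BᵀPA = [19.8750 44.5000; -3.2500 -7.2500]
K = S⁻¹·BᵀPA = [1.7258 3.8710; -0.8817 -1.9247]
A−BK = [0.2258 -0.1290; 1.7849 1.4086]
AᵀP(A−BK) = [5.6465 12.5591; 12.5591 28.0376]
P' = Q + AᵀP(A−BK) = [15.6465 10.5591; 10.5591 32.0376]
tr(P') = 47.6841

1.7258 3.8710 -0.8817 -1.9247


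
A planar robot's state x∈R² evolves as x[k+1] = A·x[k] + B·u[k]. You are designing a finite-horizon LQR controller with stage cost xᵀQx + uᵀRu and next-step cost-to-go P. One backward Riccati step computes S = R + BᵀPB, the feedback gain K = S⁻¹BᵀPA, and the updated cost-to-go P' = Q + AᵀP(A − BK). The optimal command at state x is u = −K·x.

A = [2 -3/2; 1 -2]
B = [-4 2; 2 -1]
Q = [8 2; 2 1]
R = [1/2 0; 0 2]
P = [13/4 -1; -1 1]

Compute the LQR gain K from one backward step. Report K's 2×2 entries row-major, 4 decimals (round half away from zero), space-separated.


-0.3117 0.1364 0.0390 -0.0170

BᵀP = [-15.0000 6.0000; 7.5000 -3.0000]
S = R + BᵀPB = [1/2 0; 0 2] + [72.0000 -36.0000; -36.0000 18.0000] = [72.5000 -36.0000; -36.0000 20.0000]
BᵀPA = [-24.0000 10.5000; 12.0000 -5.2500]
K = S⁻¹·BᵀPA = [-0.3117 0.1364; 0.0390 -0.0170]
A−BK = [0.6753 -0.9205; 1.6623 -2.2898]
AᵀP(A−BK) = [2.0519 -2.7727; -2.7727 3.7912]
P' = Q + AᵀP(A−BK) = [10.0519 -0.7727; -0.7727 4.7912]
tr(P') = 14.8431
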